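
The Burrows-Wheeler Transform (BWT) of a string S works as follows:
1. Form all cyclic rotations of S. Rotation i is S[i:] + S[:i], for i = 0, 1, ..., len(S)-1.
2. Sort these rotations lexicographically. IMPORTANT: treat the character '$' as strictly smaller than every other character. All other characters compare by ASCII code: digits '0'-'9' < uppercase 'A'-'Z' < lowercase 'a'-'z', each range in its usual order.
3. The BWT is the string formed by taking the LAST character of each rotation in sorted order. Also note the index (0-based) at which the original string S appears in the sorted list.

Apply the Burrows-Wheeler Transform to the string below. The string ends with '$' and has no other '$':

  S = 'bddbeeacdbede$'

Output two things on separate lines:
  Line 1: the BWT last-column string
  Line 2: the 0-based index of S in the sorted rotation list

Answer: ee$ddacdbedebb
2

Derivation:
All 14 rotations (rotation i = S[i:]+S[:i]):
  rot[0] = bddbeeacdbede$
  rot[1] = ddbeeacdbede$b
  rot[2] = dbeeacdbede$bd
  rot[3] = beeacdbede$bdd
  rot[4] = eeacdbede$bddb
  rot[5] = eacdbede$bddbe
  rot[6] = acdbede$bddbee
  rot[7] = cdbede$bddbeea
  rot[8] = dbede$bddbeeac
  rot[9] = bede$bddbeeacd
  rot[10] = ede$bddbeeacdb
  rot[11] = de$bddbeeacdbe
  rot[12] = e$bddbeeacdbed
  rot[13] = $bddbeeacdbede
Sorted (with $ < everything):
  sorted[0] = $bddbeeacdbede  (last char: 'e')
  sorted[1] = acdbede$bddbee  (last char: 'e')
  sorted[2] = bddbeeacdbede$  (last char: '$')
  sorted[3] = bede$bddbeeacd  (last char: 'd')
  sorted[4] = beeacdbede$bdd  (last char: 'd')
  sorted[5] = cdbede$bddbeea  (last char: 'a')
  sorted[6] = dbede$bddbeeac  (last char: 'c')
  sorted[7] = dbeeacdbede$bd  (last char: 'd')
  sorted[8] = ddbeeacdbede$b  (last char: 'b')
  sorted[9] = de$bddbeeacdbe  (last char: 'e')
  sorted[10] = e$bddbeeacdbed  (last char: 'd')
  sorted[11] = eacdbede$bddbe  (last char: 'e')
  sorted[12] = ede$bddbeeacdb  (last char: 'b')
  sorted[13] = eeacdbede$bddb  (last char: 'b')
Last column: ee$ddacdbedebb
Original string S is at sorted index 2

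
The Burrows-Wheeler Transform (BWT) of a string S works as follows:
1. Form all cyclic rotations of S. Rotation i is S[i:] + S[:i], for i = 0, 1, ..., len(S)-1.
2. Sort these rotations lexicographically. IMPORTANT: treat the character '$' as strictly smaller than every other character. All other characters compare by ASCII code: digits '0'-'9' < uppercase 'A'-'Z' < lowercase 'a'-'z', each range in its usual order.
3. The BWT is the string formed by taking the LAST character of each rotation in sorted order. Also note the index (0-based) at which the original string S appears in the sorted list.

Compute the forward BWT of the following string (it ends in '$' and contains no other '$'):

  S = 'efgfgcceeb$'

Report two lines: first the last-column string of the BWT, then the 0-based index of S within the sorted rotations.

All 11 rotations (rotation i = S[i:]+S[:i]):
  rot[0] = efgfgcceeb$
  rot[1] = fgfgcceeb$e
  rot[2] = gfgcceeb$ef
  rot[3] = fgcceeb$efg
  rot[4] = gcceeb$efgf
  rot[5] = cceeb$efgfg
  rot[6] = ceeb$efgfgc
  rot[7] = eeb$efgfgcc
  rot[8] = eb$efgfgcce
  rot[9] = b$efgfgccee
  rot[10] = $efgfgcceeb
Sorted (with $ < everything):
  sorted[0] = $efgfgcceeb  (last char: 'b')
  sorted[1] = b$efgfgccee  (last char: 'e')
  sorted[2] = cceeb$efgfg  (last char: 'g')
  sorted[3] = ceeb$efgfgc  (last char: 'c')
  sorted[4] = eb$efgfgcce  (last char: 'e')
  sorted[5] = eeb$efgfgcc  (last char: 'c')
  sorted[6] = efgfgcceeb$  (last char: '$')
  sorted[7] = fgcceeb$efg  (last char: 'g')
  sorted[8] = fgfgcceeb$e  (last char: 'e')
  sorted[9] = gcceeb$efgf  (last char: 'f')
  sorted[10] = gfgcceeb$ef  (last char: 'f')
Last column: begcec$geff
Original string S is at sorted index 6

Answer: begcec$geff
6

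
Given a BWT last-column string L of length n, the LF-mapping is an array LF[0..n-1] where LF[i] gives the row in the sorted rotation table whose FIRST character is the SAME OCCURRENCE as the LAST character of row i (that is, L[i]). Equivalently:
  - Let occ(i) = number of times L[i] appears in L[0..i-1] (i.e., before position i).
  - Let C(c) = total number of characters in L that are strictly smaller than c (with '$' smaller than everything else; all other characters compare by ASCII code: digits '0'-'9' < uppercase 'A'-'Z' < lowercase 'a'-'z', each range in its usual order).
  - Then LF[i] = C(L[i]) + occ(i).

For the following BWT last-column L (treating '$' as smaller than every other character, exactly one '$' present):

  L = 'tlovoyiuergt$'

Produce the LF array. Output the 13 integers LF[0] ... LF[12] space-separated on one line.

Char counts: '$':1, 'e':1, 'g':1, 'i':1, 'l':1, 'o':2, 'r':1, 't':2, 'u':1, 'v':1, 'y':1
C (first-col start): C('$')=0, C('e')=1, C('g')=2, C('i')=3, C('l')=4, C('o')=5, C('r')=7, C('t')=8, C('u')=10, C('v')=11, C('y')=12
L[0]='t': occ=0, LF[0]=C('t')+0=8+0=8
L[1]='l': occ=0, LF[1]=C('l')+0=4+0=4
L[2]='o': occ=0, LF[2]=C('o')+0=5+0=5
L[3]='v': occ=0, LF[3]=C('v')+0=11+0=11
L[4]='o': occ=1, LF[4]=C('o')+1=5+1=6
L[5]='y': occ=0, LF[5]=C('y')+0=12+0=12
L[6]='i': occ=0, LF[6]=C('i')+0=3+0=3
L[7]='u': occ=0, LF[7]=C('u')+0=10+0=10
L[8]='e': occ=0, LF[8]=C('e')+0=1+0=1
L[9]='r': occ=0, LF[9]=C('r')+0=7+0=7
L[10]='g': occ=0, LF[10]=C('g')+0=2+0=2
L[11]='t': occ=1, LF[11]=C('t')+1=8+1=9
L[12]='$': occ=0, LF[12]=C('$')+0=0+0=0

Answer: 8 4 5 11 6 12 3 10 1 7 2 9 0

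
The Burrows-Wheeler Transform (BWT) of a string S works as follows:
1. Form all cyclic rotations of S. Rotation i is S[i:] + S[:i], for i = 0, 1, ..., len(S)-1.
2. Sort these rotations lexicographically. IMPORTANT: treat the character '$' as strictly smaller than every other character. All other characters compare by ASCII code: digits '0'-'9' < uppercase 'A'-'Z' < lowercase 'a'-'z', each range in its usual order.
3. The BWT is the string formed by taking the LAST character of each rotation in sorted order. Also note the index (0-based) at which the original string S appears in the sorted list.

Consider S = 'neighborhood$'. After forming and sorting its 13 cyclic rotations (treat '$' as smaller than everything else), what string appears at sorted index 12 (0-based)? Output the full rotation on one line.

All 13 rotations (rotation i = S[i:]+S[:i]):
  rot[0] = neighborhood$
  rot[1] = eighborhood$n
  rot[2] = ighborhood$ne
  rot[3] = ghborhood$nei
  rot[4] = hborhood$neig
  rot[5] = borhood$neigh
  rot[6] = orhood$neighb
  rot[7] = rhood$neighbo
  rot[8] = hood$neighbor
  rot[9] = ood$neighborh
  rot[10] = od$neighborho
  rot[11] = d$neighborhoo
  rot[12] = $neighborhood
Sorted (with $ < everything):
  sorted[0] = $neighborhood
  sorted[1] = borhood$neigh
  sorted[2] = d$neighborhoo
  sorted[3] = eighborhood$n
  sorted[4] = ghborhood$nei
  sorted[5] = hborhood$neig
  sorted[6] = hood$neighbor
  sorted[7] = ighborhood$ne
  sorted[8] = neighborhood$
  sorted[9] = od$neighborho
  sorted[10] = ood$neighborh
  sorted[11] = orhood$neighb
  sorted[12] = rhood$neighbo
sorted[12] = rhood$neighbo

Answer: rhood$neighbo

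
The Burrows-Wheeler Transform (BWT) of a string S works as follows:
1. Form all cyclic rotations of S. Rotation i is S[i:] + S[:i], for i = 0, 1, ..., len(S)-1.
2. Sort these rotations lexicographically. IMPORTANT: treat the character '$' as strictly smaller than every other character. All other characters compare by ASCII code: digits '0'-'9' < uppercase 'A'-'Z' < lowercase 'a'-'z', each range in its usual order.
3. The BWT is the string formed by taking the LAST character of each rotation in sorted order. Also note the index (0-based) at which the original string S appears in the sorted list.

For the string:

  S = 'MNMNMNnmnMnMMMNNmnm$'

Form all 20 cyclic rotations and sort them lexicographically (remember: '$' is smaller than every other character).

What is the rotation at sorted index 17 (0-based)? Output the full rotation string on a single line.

Answer: nMnMMMNNmnm$MNMNMNnm

Derivation:
All 20 rotations (rotation i = S[i:]+S[:i]):
  rot[0] = MNMNMNnmnMnMMMNNmnm$
  rot[1] = NMNMNnmnMnMMMNNmnm$M
  rot[2] = MNMNnmnMnMMMNNmnm$MN
  rot[3] = NMNnmnMnMMMNNmnm$MNM
  rot[4] = MNnmnMnMMMNNmnm$MNMN
  rot[5] = NnmnMnMMMNNmnm$MNMNM
  rot[6] = nmnMnMMMNNmnm$MNMNMN
  rot[7] = mnMnMMMNNmnm$MNMNMNn
  rot[8] = nMnMMMNNmnm$MNMNMNnm
  rot[9] = MnMMMNNmnm$MNMNMNnmn
  rot[10] = nMMMNNmnm$MNMNMNnmnM
  rot[11] = MMMNNmnm$MNMNMNnmnMn
  rot[12] = MMNNmnm$MNMNMNnmnMnM
  rot[13] = MNNmnm$MNMNMNnmnMnMM
  rot[14] = NNmnm$MNMNMNnmnMnMMM
  rot[15] = Nmnm$MNMNMNnmnMnMMMN
  rot[16] = mnm$MNMNMNnmnMnMMMNN
  rot[17] = nm$MNMNMNnmnMnMMMNNm
  rot[18] = m$MNMNMNnmnMnMMMNNmn
  rot[19] = $MNMNMNnmnMnMMMNNmnm
Sorted (with $ < everything):
  sorted[0] = $MNMNMNnmnMnMMMNNmnm
  sorted[1] = MMMNNmnm$MNMNMNnmnMn
  sorted[2] = MMNNmnm$MNMNMNnmnMnM
  sorted[3] = MNMNMNnmnMnMMMNNmnm$
  sorted[4] = MNMNnmnMnMMMNNmnm$MN
  sorted[5] = MNNmnm$MNMNMNnmnMnMM
  sorted[6] = MNnmnMnMMMNNmnm$MNMN
  sorted[7] = MnMMMNNmnm$MNMNMNnmn
  sorted[8] = NMNMNnmnMnMMMNNmnm$M
  sorted[9] = NMNnmnMnMMMNNmnm$MNM
  sorted[10] = NNmnm$MNMNMNnmnMnMMM
  sorted[11] = Nmnm$MNMNMNnmnMnMMMN
  sorted[12] = NnmnMnMMMNNmnm$MNMNM
  sorted[13] = m$MNMNMNnmnMnMMMNNmn
  sorted[14] = mnMnMMMNNmnm$MNMNMNn
  sorted[15] = mnm$MNMNMNnmnMnMMMNN
  sorted[16] = nMMMNNmnm$MNMNMNnmnM
  sorted[17] = nMnMMMNNmnm$MNMNMNnm
  sorted[18] = nm$MNMNMNnmnMnMMMNNm
  sorted[19] = nmnMnMMMNNmnm$MNMNMN
sorted[17] = nMnMMMNNmnm$MNMNMNnm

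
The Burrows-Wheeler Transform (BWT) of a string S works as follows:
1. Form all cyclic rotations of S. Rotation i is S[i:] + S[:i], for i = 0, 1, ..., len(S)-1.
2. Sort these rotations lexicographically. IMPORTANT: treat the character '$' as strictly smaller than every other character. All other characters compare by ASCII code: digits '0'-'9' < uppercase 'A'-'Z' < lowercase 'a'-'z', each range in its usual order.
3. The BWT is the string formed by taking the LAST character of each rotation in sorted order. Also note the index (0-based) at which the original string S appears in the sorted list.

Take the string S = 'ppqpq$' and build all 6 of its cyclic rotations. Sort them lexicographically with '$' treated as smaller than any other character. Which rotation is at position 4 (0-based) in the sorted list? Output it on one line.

Answer: q$ppqp

Derivation:
All 6 rotations (rotation i = S[i:]+S[:i]):
  rot[0] = ppqpq$
  rot[1] = pqpq$p
  rot[2] = qpq$pp
  rot[3] = pq$ppq
  rot[4] = q$ppqp
  rot[5] = $ppqpq
Sorted (with $ < everything):
  sorted[0] = $ppqpq
  sorted[1] = ppqpq$
  sorted[2] = pq$ppq
  sorted[3] = pqpq$p
  sorted[4] = q$ppqp
  sorted[5] = qpq$pp
sorted[4] = q$ppqp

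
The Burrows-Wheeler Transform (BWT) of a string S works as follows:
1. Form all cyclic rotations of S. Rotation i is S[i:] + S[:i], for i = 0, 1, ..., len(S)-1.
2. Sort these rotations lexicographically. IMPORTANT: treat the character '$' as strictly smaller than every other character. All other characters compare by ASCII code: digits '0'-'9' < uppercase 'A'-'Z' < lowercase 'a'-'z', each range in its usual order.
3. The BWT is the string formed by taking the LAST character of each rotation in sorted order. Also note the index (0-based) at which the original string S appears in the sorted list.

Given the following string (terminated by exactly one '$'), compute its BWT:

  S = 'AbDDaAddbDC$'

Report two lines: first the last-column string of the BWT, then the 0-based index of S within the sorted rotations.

All 12 rotations (rotation i = S[i:]+S[:i]):
  rot[0] = AbDDaAddbDC$
  rot[1] = bDDaAddbDC$A
  rot[2] = DDaAddbDC$Ab
  rot[3] = DaAddbDC$AbD
  rot[4] = aAddbDC$AbDD
  rot[5] = AddbDC$AbDDa
  rot[6] = ddbDC$AbDDaA
  rot[7] = dbDC$AbDDaAd
  rot[8] = bDC$AbDDaAdd
  rot[9] = DC$AbDDaAddb
  rot[10] = C$AbDDaAddbD
  rot[11] = $AbDDaAddbDC
Sorted (with $ < everything):
  sorted[0] = $AbDDaAddbDC  (last char: 'C')
  sorted[1] = AbDDaAddbDC$  (last char: '$')
  sorted[2] = AddbDC$AbDDa  (last char: 'a')
  sorted[3] = C$AbDDaAddbD  (last char: 'D')
  sorted[4] = DC$AbDDaAddb  (last char: 'b')
  sorted[5] = DDaAddbDC$Ab  (last char: 'b')
  sorted[6] = DaAddbDC$AbD  (last char: 'D')
  sorted[7] = aAddbDC$AbDD  (last char: 'D')
  sorted[8] = bDC$AbDDaAdd  (last char: 'd')
  sorted[9] = bDDaAddbDC$A  (last char: 'A')
  sorted[10] = dbDC$AbDDaAd  (last char: 'd')
  sorted[11] = ddbDC$AbDDaA  (last char: 'A')
Last column: C$aDbbDDdAdA
Original string S is at sorted index 1

Answer: C$aDbbDDdAdA
1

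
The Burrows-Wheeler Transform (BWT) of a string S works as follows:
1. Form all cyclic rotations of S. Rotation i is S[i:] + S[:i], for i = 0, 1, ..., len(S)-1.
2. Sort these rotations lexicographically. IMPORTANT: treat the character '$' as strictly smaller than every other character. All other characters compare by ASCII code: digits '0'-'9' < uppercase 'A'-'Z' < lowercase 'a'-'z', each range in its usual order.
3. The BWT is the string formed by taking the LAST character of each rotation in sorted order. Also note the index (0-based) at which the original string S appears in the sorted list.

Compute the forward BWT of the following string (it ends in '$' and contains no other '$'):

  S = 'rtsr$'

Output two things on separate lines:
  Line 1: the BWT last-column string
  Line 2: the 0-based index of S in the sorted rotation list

All 5 rotations (rotation i = S[i:]+S[:i]):
  rot[0] = rtsr$
  rot[1] = tsr$r
  rot[2] = sr$rt
  rot[3] = r$rts
  rot[4] = $rtsr
Sorted (with $ < everything):
  sorted[0] = $rtsr  (last char: 'r')
  sorted[1] = r$rts  (last char: 's')
  sorted[2] = rtsr$  (last char: '$')
  sorted[3] = sr$rt  (last char: 't')
  sorted[4] = tsr$r  (last char: 'r')
Last column: rs$tr
Original string S is at sorted index 2

Answer: rs$tr
2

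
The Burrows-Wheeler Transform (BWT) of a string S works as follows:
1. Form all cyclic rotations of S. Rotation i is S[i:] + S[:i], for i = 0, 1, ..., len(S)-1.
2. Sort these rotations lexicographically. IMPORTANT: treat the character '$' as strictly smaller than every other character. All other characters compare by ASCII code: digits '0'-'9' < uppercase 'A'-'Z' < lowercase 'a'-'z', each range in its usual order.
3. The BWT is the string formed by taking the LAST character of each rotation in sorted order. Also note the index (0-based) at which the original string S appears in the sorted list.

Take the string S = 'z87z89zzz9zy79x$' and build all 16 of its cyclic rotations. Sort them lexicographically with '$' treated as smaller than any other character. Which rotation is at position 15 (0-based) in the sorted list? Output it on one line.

Answer: zzz9zy79x$z87z89

Derivation:
All 16 rotations (rotation i = S[i:]+S[:i]):
  rot[0] = z87z89zzz9zy79x$
  rot[1] = 87z89zzz9zy79x$z
  rot[2] = 7z89zzz9zy79x$z8
  rot[3] = z89zzz9zy79x$z87
  rot[4] = 89zzz9zy79x$z87z
  rot[5] = 9zzz9zy79x$z87z8
  rot[6] = zzz9zy79x$z87z89
  rot[7] = zz9zy79x$z87z89z
  rot[8] = z9zy79x$z87z89zz
  rot[9] = 9zy79x$z87z89zzz
  rot[10] = zy79x$z87z89zzz9
  rot[11] = y79x$z87z89zzz9z
  rot[12] = 79x$z87z89zzz9zy
  rot[13] = 9x$z87z89zzz9zy7
  rot[14] = x$z87z89zzz9zy79
  rot[15] = $z87z89zzz9zy79x
Sorted (with $ < everything):
  sorted[0] = $z87z89zzz9zy79x
  sorted[1] = 79x$z87z89zzz9zy
  sorted[2] = 7z89zzz9zy79x$z8
  sorted[3] = 87z89zzz9zy79x$z
  sorted[4] = 89zzz9zy79x$z87z
  sorted[5] = 9x$z87z89zzz9zy7
  sorted[6] = 9zy79x$z87z89zzz
  sorted[7] = 9zzz9zy79x$z87z8
  sorted[8] = x$z87z89zzz9zy79
  sorted[9] = y79x$z87z89zzz9z
  sorted[10] = z87z89zzz9zy79x$
  sorted[11] = z89zzz9zy79x$z87
  sorted[12] = z9zy79x$z87z89zz
  sorted[13] = zy79x$z87z89zzz9
  sorted[14] = zz9zy79x$z87z89z
  sorted[15] = zzz9zy79x$z87z89
sorted[15] = zzz9zy79x$z87z89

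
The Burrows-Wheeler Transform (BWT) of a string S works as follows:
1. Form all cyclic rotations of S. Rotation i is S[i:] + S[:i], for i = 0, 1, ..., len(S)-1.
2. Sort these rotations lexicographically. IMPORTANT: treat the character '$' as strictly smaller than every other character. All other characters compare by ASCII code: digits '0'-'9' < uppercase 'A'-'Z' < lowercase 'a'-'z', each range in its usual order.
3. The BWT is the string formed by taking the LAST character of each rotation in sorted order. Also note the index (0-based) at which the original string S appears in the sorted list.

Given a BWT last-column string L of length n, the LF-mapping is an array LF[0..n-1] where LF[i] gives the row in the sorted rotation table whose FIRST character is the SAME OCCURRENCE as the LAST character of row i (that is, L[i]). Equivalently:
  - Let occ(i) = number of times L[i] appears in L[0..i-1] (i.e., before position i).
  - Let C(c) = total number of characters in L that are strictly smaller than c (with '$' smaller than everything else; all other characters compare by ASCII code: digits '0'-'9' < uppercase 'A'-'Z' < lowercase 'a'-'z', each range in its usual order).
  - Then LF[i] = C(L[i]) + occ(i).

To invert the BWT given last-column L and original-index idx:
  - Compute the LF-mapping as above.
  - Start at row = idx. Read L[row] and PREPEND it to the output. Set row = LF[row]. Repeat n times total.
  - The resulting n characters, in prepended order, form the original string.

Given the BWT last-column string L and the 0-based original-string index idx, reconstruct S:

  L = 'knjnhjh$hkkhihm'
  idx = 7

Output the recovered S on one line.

LF mapping: 9 13 7 14 1 8 2 0 3 10 11 4 6 5 12
Walk LF starting at row 7, prepending L[row]:
  step 1: row=7, L[7]='$', prepend. Next row=LF[7]=0
  step 2: row=0, L[0]='k', prepend. Next row=LF[0]=9
  step 3: row=9, L[9]='k', prepend. Next row=LF[9]=10
  step 4: row=10, L[10]='k', prepend. Next row=LF[10]=11
  step 5: row=11, L[11]='h', prepend. Next row=LF[11]=4
  step 6: row=4, L[4]='h', prepend. Next row=LF[4]=1
  step 7: row=1, L[1]='n', prepend. Next row=LF[1]=13
  step 8: row=13, L[13]='h', prepend. Next row=LF[13]=5
  step 9: row=5, L[5]='j', prepend. Next row=LF[5]=8
  step 10: row=8, L[8]='h', prepend. Next row=LF[8]=3
  step 11: row=3, L[3]='n', prepend. Next row=LF[3]=14
  step 12: row=14, L[14]='m', prepend. Next row=LF[14]=12
  step 13: row=12, L[12]='i', prepend. Next row=LF[12]=6
  step 14: row=6, L[6]='h', prepend. Next row=LF[6]=2
  step 15: row=2, L[2]='j', prepend. Next row=LF[2]=7
Reversed output: jhimnhjhnhhkkk$

Answer: jhimnhjhnhhkkk$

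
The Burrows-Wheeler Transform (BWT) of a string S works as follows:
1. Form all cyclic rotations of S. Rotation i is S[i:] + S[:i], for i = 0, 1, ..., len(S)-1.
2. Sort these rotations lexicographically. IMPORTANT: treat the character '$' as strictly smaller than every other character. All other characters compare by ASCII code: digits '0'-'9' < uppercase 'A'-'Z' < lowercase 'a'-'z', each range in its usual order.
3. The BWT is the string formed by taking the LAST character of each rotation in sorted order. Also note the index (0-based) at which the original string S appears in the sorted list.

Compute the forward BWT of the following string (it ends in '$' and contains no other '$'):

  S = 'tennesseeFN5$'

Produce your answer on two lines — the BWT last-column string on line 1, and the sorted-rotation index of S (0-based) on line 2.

Answer: 5NeFestnnese$
12

Derivation:
All 13 rotations (rotation i = S[i:]+S[:i]):
  rot[0] = tennesseeFN5$
  rot[1] = ennesseeFN5$t
  rot[2] = nnesseeFN5$te
  rot[3] = nesseeFN5$ten
  rot[4] = esseeFN5$tenn
  rot[5] = sseeFN5$tenne
  rot[6] = seeFN5$tennes
  rot[7] = eeFN5$tenness
  rot[8] = eFN5$tennesse
  rot[9] = FN5$tennessee
  rot[10] = N5$tennesseeF
  rot[11] = 5$tennesseeFN
  rot[12] = $tennesseeFN5
Sorted (with $ < everything):
  sorted[0] = $tennesseeFN5  (last char: '5')
  sorted[1] = 5$tennesseeFN  (last char: 'N')
  sorted[2] = FN5$tennessee  (last char: 'e')
  sorted[3] = N5$tennesseeF  (last char: 'F')
  sorted[4] = eFN5$tennesse  (last char: 'e')
  sorted[5] = eeFN5$tenness  (last char: 's')
  sorted[6] = ennesseeFN5$t  (last char: 't')
  sorted[7] = esseeFN5$tenn  (last char: 'n')
  sorted[8] = nesseeFN5$ten  (last char: 'n')
  sorted[9] = nnesseeFN5$te  (last char: 'e')
  sorted[10] = seeFN5$tennes  (last char: 's')
  sorted[11] = sseeFN5$tenne  (last char: 'e')
  sorted[12] = tennesseeFN5$  (last char: '$')
Last column: 5NeFestnnese$
Original string S is at sorted index 12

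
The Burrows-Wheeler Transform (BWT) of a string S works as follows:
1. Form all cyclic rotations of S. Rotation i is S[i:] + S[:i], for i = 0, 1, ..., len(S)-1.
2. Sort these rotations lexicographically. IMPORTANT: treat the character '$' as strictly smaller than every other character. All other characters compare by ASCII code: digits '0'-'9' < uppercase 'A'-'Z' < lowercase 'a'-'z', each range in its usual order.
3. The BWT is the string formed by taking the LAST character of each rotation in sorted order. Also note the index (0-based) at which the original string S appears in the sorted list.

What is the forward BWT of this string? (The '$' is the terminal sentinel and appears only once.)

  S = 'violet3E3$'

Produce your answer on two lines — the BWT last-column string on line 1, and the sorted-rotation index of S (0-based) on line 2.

Answer: 3Et3lvoie$
9

Derivation:
All 10 rotations (rotation i = S[i:]+S[:i]):
  rot[0] = violet3E3$
  rot[1] = iolet3E3$v
  rot[2] = olet3E3$vi
  rot[3] = let3E3$vio
  rot[4] = et3E3$viol
  rot[5] = t3E3$viole
  rot[6] = 3E3$violet
  rot[7] = E3$violet3
  rot[8] = 3$violet3E
  rot[9] = $violet3E3
Sorted (with $ < everything):
  sorted[0] = $violet3E3  (last char: '3')
  sorted[1] = 3$violet3E  (last char: 'E')
  sorted[2] = 3E3$violet  (last char: 't')
  sorted[3] = E3$violet3  (last char: '3')
  sorted[4] = et3E3$viol  (last char: 'l')
  sorted[5] = iolet3E3$v  (last char: 'v')
  sorted[6] = let3E3$vio  (last char: 'o')
  sorted[7] = olet3E3$vi  (last char: 'i')
  sorted[8] = t3E3$viole  (last char: 'e')
  sorted[9] = violet3E3$  (last char: '$')
Last column: 3Et3lvoie$
Original string S is at sorted index 9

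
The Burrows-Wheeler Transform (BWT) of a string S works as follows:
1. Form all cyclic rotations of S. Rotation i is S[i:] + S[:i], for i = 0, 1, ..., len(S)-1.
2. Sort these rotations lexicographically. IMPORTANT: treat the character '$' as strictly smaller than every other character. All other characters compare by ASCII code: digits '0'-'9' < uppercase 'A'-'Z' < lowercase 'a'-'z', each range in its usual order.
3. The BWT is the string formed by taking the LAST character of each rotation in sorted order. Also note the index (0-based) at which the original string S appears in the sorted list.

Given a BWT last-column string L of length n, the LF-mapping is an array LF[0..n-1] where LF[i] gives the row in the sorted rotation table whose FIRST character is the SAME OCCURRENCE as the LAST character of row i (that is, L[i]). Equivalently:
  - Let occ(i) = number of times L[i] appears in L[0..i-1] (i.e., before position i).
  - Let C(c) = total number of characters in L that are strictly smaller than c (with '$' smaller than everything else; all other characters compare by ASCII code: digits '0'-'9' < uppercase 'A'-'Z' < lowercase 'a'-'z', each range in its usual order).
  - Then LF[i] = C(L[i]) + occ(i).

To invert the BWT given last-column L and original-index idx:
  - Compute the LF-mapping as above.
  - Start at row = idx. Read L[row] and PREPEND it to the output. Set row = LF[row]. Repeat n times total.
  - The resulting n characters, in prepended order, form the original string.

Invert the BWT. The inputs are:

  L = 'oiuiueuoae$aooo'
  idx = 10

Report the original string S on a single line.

Answer: oueouaouieiaoo$

Derivation:
LF mapping: 7 5 12 6 13 3 14 8 1 4 0 2 9 10 11
Walk LF starting at row 10, prepending L[row]:
  step 1: row=10, L[10]='$', prepend. Next row=LF[10]=0
  step 2: row=0, L[0]='o', prepend. Next row=LF[0]=7
  step 3: row=7, L[7]='o', prepend. Next row=LF[7]=8
  step 4: row=8, L[8]='a', prepend. Next row=LF[8]=1
  step 5: row=1, L[1]='i', prepend. Next row=LF[1]=5
  step 6: row=5, L[5]='e', prepend. Next row=LF[5]=3
  step 7: row=3, L[3]='i', prepend. Next row=LF[3]=6
  step 8: row=6, L[6]='u', prepend. Next row=LF[6]=14
  step 9: row=14, L[14]='o', prepend. Next row=LF[14]=11
  step 10: row=11, L[11]='a', prepend. Next row=LF[11]=2
  step 11: row=2, L[2]='u', prepend. Next row=LF[2]=12
  step 12: row=12, L[12]='o', prepend. Next row=LF[12]=9
  step 13: row=9, L[9]='e', prepend. Next row=LF[9]=4
  step 14: row=4, L[4]='u', prepend. Next row=LF[4]=13
  step 15: row=13, L[13]='o', prepend. Next row=LF[13]=10
Reversed output: oueouaouieiaoo$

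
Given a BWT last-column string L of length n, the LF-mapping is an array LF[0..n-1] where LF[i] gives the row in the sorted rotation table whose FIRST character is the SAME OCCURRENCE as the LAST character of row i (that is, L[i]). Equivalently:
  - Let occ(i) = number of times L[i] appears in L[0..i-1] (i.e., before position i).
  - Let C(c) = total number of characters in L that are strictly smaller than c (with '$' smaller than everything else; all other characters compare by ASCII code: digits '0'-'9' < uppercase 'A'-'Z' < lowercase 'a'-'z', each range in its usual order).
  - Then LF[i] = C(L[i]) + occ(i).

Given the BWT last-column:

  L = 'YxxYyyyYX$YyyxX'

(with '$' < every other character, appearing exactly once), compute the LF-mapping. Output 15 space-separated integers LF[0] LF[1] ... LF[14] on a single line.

Answer: 3 7 8 4 10 11 12 5 1 0 6 13 14 9 2

Derivation:
Char counts: '$':1, 'X':2, 'Y':4, 'x':3, 'y':5
C (first-col start): C('$')=0, C('X')=1, C('Y')=3, C('x')=7, C('y')=10
L[0]='Y': occ=0, LF[0]=C('Y')+0=3+0=3
L[1]='x': occ=0, LF[1]=C('x')+0=7+0=7
L[2]='x': occ=1, LF[2]=C('x')+1=7+1=8
L[3]='Y': occ=1, LF[3]=C('Y')+1=3+1=4
L[4]='y': occ=0, LF[4]=C('y')+0=10+0=10
L[5]='y': occ=1, LF[5]=C('y')+1=10+1=11
L[6]='y': occ=2, LF[6]=C('y')+2=10+2=12
L[7]='Y': occ=2, LF[7]=C('Y')+2=3+2=5
L[8]='X': occ=0, LF[8]=C('X')+0=1+0=1
L[9]='$': occ=0, LF[9]=C('$')+0=0+0=0
L[10]='Y': occ=3, LF[10]=C('Y')+3=3+3=6
L[11]='y': occ=3, LF[11]=C('y')+3=10+3=13
L[12]='y': occ=4, LF[12]=C('y')+4=10+4=14
L[13]='x': occ=2, LF[13]=C('x')+2=7+2=9
L[14]='X': occ=1, LF[14]=C('X')+1=1+1=2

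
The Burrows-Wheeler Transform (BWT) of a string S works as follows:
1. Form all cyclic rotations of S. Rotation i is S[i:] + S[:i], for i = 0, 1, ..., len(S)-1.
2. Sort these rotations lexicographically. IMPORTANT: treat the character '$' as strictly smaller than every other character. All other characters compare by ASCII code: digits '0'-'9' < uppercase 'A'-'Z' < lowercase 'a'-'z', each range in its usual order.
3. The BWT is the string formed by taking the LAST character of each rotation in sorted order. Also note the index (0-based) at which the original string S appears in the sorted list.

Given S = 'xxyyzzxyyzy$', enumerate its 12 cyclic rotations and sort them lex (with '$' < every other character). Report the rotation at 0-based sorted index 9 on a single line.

All 12 rotations (rotation i = S[i:]+S[:i]):
  rot[0] = xxyyzzxyyzy$
  rot[1] = xyyzzxyyzy$x
  rot[2] = yyzzxyyzy$xx
  rot[3] = yzzxyyzy$xxy
  rot[4] = zzxyyzy$xxyy
  rot[5] = zxyyzy$xxyyz
  rot[6] = xyyzy$xxyyzz
  rot[7] = yyzy$xxyyzzx
  rot[8] = yzy$xxyyzzxy
  rot[9] = zy$xxyyzzxyy
  rot[10] = y$xxyyzzxyyz
  rot[11] = $xxyyzzxyyzy
Sorted (with $ < everything):
  sorted[0] = $xxyyzzxyyzy
  sorted[1] = xxyyzzxyyzy$
  sorted[2] = xyyzy$xxyyzz
  sorted[3] = xyyzzxyyzy$x
  sorted[4] = y$xxyyzzxyyz
  sorted[5] = yyzy$xxyyzzx
  sorted[6] = yyzzxyyzy$xx
  sorted[7] = yzy$xxyyzzxy
  sorted[8] = yzzxyyzy$xxy
  sorted[9] = zxyyzy$xxyyz
  sorted[10] = zy$xxyyzzxyy
  sorted[11] = zzxyyzy$xxyy
sorted[9] = zxyyzy$xxyyz

Answer: zxyyzy$xxyyz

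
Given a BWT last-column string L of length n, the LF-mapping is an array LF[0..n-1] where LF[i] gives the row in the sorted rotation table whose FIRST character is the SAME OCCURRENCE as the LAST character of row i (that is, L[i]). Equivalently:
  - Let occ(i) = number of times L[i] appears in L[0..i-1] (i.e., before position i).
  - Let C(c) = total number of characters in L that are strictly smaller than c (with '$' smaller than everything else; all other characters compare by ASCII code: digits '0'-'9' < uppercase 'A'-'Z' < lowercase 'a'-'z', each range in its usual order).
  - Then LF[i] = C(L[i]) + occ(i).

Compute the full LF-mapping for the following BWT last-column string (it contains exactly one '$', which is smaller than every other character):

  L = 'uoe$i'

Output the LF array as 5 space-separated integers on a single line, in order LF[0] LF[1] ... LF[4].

Char counts: '$':1, 'e':1, 'i':1, 'o':1, 'u':1
C (first-col start): C('$')=0, C('e')=1, C('i')=2, C('o')=3, C('u')=4
L[0]='u': occ=0, LF[0]=C('u')+0=4+0=4
L[1]='o': occ=0, LF[1]=C('o')+0=3+0=3
L[2]='e': occ=0, LF[2]=C('e')+0=1+0=1
L[3]='$': occ=0, LF[3]=C('$')+0=0+0=0
L[4]='i': occ=0, LF[4]=C('i')+0=2+0=2

Answer: 4 3 1 0 2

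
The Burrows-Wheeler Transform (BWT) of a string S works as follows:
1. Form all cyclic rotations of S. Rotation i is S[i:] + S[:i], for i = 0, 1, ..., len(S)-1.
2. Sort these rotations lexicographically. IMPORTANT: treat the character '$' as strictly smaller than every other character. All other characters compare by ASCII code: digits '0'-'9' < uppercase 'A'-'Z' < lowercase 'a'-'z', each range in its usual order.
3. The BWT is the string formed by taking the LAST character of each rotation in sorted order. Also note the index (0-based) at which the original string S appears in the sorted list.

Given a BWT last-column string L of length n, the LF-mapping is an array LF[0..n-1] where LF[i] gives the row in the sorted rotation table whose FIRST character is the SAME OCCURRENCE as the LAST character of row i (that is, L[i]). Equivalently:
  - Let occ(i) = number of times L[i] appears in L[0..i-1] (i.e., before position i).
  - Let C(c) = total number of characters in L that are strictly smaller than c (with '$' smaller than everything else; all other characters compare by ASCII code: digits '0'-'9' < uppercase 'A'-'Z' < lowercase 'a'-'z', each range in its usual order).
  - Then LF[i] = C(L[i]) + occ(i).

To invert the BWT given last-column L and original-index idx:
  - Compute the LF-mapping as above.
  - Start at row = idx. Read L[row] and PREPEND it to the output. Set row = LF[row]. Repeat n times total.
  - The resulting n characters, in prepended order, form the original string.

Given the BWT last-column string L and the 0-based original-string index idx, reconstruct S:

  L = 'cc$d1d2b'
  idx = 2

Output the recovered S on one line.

Answer: 2dbdc1c$

Derivation:
LF mapping: 4 5 0 6 1 7 2 3
Walk LF starting at row 2, prepending L[row]:
  step 1: row=2, L[2]='$', prepend. Next row=LF[2]=0
  step 2: row=0, L[0]='c', prepend. Next row=LF[0]=4
  step 3: row=4, L[4]='1', prepend. Next row=LF[4]=1
  step 4: row=1, L[1]='c', prepend. Next row=LF[1]=5
  step 5: row=5, L[5]='d', prepend. Next row=LF[5]=7
  step 6: row=7, L[7]='b', prepend. Next row=LF[7]=3
  step 7: row=3, L[3]='d', prepend. Next row=LF[3]=6
  step 8: row=6, L[6]='2', prepend. Next row=LF[6]=2
Reversed output: 2dbdc1c$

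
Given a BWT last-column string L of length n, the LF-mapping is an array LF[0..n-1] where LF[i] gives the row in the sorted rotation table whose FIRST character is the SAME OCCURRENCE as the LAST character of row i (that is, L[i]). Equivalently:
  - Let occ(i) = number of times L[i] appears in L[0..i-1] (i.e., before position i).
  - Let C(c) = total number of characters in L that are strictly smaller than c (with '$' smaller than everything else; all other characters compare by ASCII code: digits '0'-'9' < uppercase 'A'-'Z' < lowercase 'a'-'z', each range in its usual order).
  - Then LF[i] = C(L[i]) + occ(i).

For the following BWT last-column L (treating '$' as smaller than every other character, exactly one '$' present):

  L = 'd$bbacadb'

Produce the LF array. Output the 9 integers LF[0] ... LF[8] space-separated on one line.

Char counts: '$':1, 'a':2, 'b':3, 'c':1, 'd':2
C (first-col start): C('$')=0, C('a')=1, C('b')=3, C('c')=6, C('d')=7
L[0]='d': occ=0, LF[0]=C('d')+0=7+0=7
L[1]='$': occ=0, LF[1]=C('$')+0=0+0=0
L[2]='b': occ=0, LF[2]=C('b')+0=3+0=3
L[3]='b': occ=1, LF[3]=C('b')+1=3+1=4
L[4]='a': occ=0, LF[4]=C('a')+0=1+0=1
L[5]='c': occ=0, LF[5]=C('c')+0=6+0=6
L[6]='a': occ=1, LF[6]=C('a')+1=1+1=2
L[7]='d': occ=1, LF[7]=C('d')+1=7+1=8
L[8]='b': occ=2, LF[8]=C('b')+2=3+2=5

Answer: 7 0 3 4 1 6 2 8 5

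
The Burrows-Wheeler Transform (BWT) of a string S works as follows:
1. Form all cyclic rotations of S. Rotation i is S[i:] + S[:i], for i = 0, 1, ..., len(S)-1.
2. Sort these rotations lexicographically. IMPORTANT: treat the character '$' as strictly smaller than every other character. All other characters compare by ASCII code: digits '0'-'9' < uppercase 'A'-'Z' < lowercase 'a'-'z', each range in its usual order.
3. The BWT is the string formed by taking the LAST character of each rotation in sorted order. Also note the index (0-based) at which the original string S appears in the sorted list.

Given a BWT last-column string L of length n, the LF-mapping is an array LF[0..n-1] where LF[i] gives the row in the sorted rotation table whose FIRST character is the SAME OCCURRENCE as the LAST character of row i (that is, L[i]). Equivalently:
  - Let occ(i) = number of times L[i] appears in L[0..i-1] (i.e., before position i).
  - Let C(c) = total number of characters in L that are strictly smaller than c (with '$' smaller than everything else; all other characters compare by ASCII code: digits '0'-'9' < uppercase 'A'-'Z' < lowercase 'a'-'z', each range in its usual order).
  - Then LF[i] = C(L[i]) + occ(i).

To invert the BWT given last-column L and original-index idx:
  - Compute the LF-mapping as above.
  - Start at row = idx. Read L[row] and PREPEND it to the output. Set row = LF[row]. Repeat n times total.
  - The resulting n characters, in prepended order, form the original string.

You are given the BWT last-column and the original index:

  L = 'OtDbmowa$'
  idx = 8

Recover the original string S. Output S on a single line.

Answer: wombatDO$

Derivation:
LF mapping: 2 7 1 4 5 6 8 3 0
Walk LF starting at row 8, prepending L[row]:
  step 1: row=8, L[8]='$', prepend. Next row=LF[8]=0
  step 2: row=0, L[0]='O', prepend. Next row=LF[0]=2
  step 3: row=2, L[2]='D', prepend. Next row=LF[2]=1
  step 4: row=1, L[1]='t', prepend. Next row=LF[1]=7
  step 5: row=7, L[7]='a', prepend. Next row=LF[7]=3
  step 6: row=3, L[3]='b', prepend. Next row=LF[3]=4
  step 7: row=4, L[4]='m', prepend. Next row=LF[4]=5
  step 8: row=5, L[5]='o', prepend. Next row=LF[5]=6
  step 9: row=6, L[6]='w', prepend. Next row=LF[6]=8
Reversed output: wombatDO$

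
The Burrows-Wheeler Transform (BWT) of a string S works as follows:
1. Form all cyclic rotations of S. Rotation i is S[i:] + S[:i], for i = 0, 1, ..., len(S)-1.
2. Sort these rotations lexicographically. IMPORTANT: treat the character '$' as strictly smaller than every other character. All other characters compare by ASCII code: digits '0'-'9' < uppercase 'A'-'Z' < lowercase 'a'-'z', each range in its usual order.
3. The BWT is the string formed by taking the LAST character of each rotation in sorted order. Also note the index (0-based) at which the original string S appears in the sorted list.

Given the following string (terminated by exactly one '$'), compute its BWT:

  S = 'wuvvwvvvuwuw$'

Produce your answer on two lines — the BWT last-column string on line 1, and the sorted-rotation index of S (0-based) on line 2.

Answer: wwwvvvwuvu$uv
10

Derivation:
All 13 rotations (rotation i = S[i:]+S[:i]):
  rot[0] = wuvvwvvvuwuw$
  rot[1] = uvvwvvvuwuw$w
  rot[2] = vvwvvvuwuw$wu
  rot[3] = vwvvvuwuw$wuv
  rot[4] = wvvvuwuw$wuvv
  rot[5] = vvvuwuw$wuvvw
  rot[6] = vvuwuw$wuvvwv
  rot[7] = vuwuw$wuvvwvv
  rot[8] = uwuw$wuvvwvvv
  rot[9] = wuw$wuvvwvvvu
  rot[10] = uw$wuvvwvvvuw
  rot[11] = w$wuvvwvvvuwu
  rot[12] = $wuvvwvvvuwuw
Sorted (with $ < everything):
  sorted[0] = $wuvvwvvvuwuw  (last char: 'w')
  sorted[1] = uvvwvvvuwuw$w  (last char: 'w')
  sorted[2] = uw$wuvvwvvvuw  (last char: 'w')
  sorted[3] = uwuw$wuvvwvvv  (last char: 'v')
  sorted[4] = vuwuw$wuvvwvv  (last char: 'v')
  sorted[5] = vvuwuw$wuvvwv  (last char: 'v')
  sorted[6] = vvvuwuw$wuvvw  (last char: 'w')
  sorted[7] = vvwvvvuwuw$wu  (last char: 'u')
  sorted[8] = vwvvvuwuw$wuv  (last char: 'v')
  sorted[9] = w$wuvvwvvvuwu  (last char: 'u')
  sorted[10] = wuvvwvvvuwuw$  (last char: '$')
  sorted[11] = wuw$wuvvwvvvu  (last char: 'u')
  sorted[12] = wvvvuwuw$wuvv  (last char: 'v')
Last column: wwwvvvwuvu$uv
Original string S is at sorted index 10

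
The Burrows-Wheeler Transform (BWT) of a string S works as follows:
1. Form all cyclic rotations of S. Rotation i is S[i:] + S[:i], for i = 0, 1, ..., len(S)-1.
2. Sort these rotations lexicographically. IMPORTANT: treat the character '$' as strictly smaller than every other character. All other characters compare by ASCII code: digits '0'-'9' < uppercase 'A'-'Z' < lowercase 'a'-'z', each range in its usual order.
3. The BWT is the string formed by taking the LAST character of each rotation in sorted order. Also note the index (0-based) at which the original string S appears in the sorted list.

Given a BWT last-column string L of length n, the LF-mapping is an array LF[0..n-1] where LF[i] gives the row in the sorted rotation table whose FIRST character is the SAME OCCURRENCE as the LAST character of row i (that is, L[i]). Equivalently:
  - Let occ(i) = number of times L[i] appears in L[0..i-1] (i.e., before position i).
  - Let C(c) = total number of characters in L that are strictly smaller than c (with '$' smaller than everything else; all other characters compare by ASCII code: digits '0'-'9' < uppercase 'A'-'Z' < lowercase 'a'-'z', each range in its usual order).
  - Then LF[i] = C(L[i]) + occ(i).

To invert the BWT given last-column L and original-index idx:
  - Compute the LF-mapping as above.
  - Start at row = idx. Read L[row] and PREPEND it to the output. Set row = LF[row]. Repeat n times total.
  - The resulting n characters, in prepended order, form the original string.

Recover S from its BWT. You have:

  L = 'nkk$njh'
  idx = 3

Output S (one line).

LF mapping: 5 3 4 0 6 2 1
Walk LF starting at row 3, prepending L[row]:
  step 1: row=3, L[3]='$', prepend. Next row=LF[3]=0
  step 2: row=0, L[0]='n', prepend. Next row=LF[0]=5
  step 3: row=5, L[5]='j', prepend. Next row=LF[5]=2
  step 4: row=2, L[2]='k', prepend. Next row=LF[2]=4
  step 5: row=4, L[4]='n', prepend. Next row=LF[4]=6
  step 6: row=6, L[6]='h', prepend. Next row=LF[6]=1
  step 7: row=1, L[1]='k', prepend. Next row=LF[1]=3
Reversed output: khnkjn$

Answer: khnkjn$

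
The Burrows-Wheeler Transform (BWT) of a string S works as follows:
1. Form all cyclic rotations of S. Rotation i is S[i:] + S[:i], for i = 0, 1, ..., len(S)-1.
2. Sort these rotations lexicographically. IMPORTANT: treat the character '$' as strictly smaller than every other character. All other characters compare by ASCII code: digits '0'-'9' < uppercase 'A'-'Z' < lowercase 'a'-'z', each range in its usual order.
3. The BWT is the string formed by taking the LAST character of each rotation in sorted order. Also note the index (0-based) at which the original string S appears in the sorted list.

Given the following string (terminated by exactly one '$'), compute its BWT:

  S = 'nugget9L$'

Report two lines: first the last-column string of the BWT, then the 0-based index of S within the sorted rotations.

All 9 rotations (rotation i = S[i:]+S[:i]):
  rot[0] = nugget9L$
  rot[1] = ugget9L$n
  rot[2] = gget9L$nu
  rot[3] = get9L$nug
  rot[4] = et9L$nugg
  rot[5] = t9L$nugge
  rot[6] = 9L$nugget
  rot[7] = L$nugget9
  rot[8] = $nugget9L
Sorted (with $ < everything):
  sorted[0] = $nugget9L  (last char: 'L')
  sorted[1] = 9L$nugget  (last char: 't')
  sorted[2] = L$nugget9  (last char: '9')
  sorted[3] = et9L$nugg  (last char: 'g')
  sorted[4] = get9L$nug  (last char: 'g')
  sorted[5] = gget9L$nu  (last char: 'u')
  sorted[6] = nugget9L$  (last char: '$')
  sorted[7] = t9L$nugge  (last char: 'e')
  sorted[8] = ugget9L$n  (last char: 'n')
Last column: Lt9ggu$en
Original string S is at sorted index 6

Answer: Lt9ggu$en
6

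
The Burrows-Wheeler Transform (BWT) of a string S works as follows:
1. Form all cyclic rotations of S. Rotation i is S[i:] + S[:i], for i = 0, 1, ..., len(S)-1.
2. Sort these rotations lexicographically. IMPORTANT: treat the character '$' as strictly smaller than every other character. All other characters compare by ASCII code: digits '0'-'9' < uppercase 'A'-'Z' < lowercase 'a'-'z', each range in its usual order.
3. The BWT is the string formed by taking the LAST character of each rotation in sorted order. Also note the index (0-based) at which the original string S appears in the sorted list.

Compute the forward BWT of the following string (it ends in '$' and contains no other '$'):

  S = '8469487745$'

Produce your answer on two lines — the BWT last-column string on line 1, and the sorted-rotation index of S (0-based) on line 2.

Answer: 57894478$46
8

Derivation:
All 11 rotations (rotation i = S[i:]+S[:i]):
  rot[0] = 8469487745$
  rot[1] = 469487745$8
  rot[2] = 69487745$84
  rot[3] = 9487745$846
  rot[4] = 487745$8469
  rot[5] = 87745$84694
  rot[6] = 7745$846948
  rot[7] = 745$8469487
  rot[8] = 45$84694877
  rot[9] = 5$846948774
  rot[10] = $8469487745
Sorted (with $ < everything):
  sorted[0] = $8469487745  (last char: '5')
  sorted[1] = 45$84694877  (last char: '7')
  sorted[2] = 469487745$8  (last char: '8')
  sorted[3] = 487745$8469  (last char: '9')
  sorted[4] = 5$846948774  (last char: '4')
  sorted[5] = 69487745$84  (last char: '4')
  sorted[6] = 745$8469487  (last char: '7')
  sorted[7] = 7745$846948  (last char: '8')
  sorted[8] = 8469487745$  (last char: '$')
  sorted[9] = 87745$84694  (last char: '4')
  sorted[10] = 9487745$846  (last char: '6')
Last column: 57894478$46
Original string S is at sorted index 8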